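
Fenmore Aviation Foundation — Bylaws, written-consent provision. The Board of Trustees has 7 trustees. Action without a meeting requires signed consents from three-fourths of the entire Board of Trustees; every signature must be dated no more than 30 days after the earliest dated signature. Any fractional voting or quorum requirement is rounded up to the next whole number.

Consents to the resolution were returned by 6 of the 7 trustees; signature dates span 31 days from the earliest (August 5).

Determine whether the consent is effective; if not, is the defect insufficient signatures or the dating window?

Signatures required: three-fourths of 7 — 3/4 of 7 = 5.25, rounded up to 6, so 6 needed; 6 signed. Sufficient.
Dating window: the latest signature is 31 days after the earliest; the limit is 30 days. Outside the window.

Not effective — dating-window requirement not satisfied.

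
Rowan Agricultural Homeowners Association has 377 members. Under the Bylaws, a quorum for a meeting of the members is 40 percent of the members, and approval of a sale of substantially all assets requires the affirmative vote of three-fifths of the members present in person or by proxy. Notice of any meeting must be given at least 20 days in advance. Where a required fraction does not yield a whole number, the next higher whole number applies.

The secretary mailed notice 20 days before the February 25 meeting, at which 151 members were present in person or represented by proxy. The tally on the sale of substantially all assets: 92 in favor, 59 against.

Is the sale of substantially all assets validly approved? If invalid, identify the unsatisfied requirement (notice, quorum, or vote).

Valid — all requirements satisfied.

Notice: 20 days given; 20 required. Satisfied.
Quorum: 40% of 377 = 150.80, rounded up to 151; 151 present. Satisfied.
Vote: requires three-fifths of those present (151); 3/5 of 151 = 90.60, rounded up to 91, so 91 needed; 92 in favor. Satisfied.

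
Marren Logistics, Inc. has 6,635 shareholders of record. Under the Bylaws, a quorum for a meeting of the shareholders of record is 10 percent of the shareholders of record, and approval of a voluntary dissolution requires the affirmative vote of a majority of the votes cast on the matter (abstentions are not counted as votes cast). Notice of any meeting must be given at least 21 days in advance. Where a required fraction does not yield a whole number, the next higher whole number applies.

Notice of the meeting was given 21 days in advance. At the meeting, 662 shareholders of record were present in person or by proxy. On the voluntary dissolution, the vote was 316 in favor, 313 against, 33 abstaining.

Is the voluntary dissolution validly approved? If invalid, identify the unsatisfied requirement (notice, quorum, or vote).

Invalid — quorum requirement not satisfied.

Notice: 21 days given; 21 required. Satisfied.
Quorum: 10% of 6,635 = 663.50, rounded up to 664; 662 present. Not satisfied.
Vote: requires a majority of the votes cast (662 − 33 abstaining = 629); a majority of 629 is 315, so 315 needed; 316 in favor. Satisfied.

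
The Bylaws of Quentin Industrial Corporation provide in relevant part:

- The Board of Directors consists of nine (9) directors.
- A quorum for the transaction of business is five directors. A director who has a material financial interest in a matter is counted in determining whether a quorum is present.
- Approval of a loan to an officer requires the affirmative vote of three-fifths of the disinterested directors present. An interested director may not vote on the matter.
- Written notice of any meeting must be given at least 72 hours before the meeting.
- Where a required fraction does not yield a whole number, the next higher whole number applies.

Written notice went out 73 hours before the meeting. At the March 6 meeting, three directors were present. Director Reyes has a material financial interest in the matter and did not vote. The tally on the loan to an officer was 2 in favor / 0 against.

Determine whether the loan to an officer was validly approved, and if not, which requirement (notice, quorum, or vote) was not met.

Notice: 73 hours given; 72 required (73 ≥ 72). Satisfied.
Quorum: 3 present (interested directors count toward quorum); quorum is 5. Not satisfied.
Vote: the loan to an officer requires three-fifths of the disinterested directors present (3 − 1 = 2). 3/5 of 2 = 1.20, rounded up to 2, so 2 affirmative votes are needed; 2 voted in favor. Satisfied. (Moot — without a quorum no business can be validly transacted.)

Invalid — quorum requirement not satisfied.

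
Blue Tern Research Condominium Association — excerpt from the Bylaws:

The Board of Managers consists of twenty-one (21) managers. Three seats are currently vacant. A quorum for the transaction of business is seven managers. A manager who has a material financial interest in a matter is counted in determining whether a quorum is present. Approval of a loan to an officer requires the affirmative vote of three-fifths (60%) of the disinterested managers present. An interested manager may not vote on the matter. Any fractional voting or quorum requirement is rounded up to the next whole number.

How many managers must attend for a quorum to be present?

The quorum is fixed at 7.

7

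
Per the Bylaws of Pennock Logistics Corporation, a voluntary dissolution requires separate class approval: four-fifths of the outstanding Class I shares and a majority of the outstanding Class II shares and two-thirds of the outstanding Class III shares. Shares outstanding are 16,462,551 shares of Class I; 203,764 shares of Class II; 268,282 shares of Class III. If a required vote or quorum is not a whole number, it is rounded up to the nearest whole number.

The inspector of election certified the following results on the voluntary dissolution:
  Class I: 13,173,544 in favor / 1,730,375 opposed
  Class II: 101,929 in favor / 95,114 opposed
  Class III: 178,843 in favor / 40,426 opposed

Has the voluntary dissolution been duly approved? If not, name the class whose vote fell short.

Class I: 4/5 of 16462551 = 13170040.80, rounded up to 13170041; 13,170,041 required, 13,173,544 in favor — approved.
Class II: a majority of 203764 is 101883; 101,883 required, 101,929 in favor — approved.
Class III: 2/3 of 268282 = 178854.67, rounded up to 178855; 178,855 required, 178,843 in favor — not approved.

Not approved — the Class III shares did not give the required vote.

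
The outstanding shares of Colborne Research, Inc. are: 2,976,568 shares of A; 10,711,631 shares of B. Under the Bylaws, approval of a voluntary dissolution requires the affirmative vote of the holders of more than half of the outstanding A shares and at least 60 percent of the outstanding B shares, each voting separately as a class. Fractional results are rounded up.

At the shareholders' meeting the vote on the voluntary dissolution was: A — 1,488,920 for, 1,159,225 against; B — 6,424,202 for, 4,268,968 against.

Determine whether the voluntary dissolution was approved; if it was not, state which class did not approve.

Not approved — the B shares did not give the required vote.

A: a majority of 2976568 is 1488285; 1,488,285 required, 1,488,920 in favor — approved.
B: 3/5 of 10711631 = 6426978.60, rounded up to 6426979; 6,426,979 required, 6,424,202 in favor — not approved.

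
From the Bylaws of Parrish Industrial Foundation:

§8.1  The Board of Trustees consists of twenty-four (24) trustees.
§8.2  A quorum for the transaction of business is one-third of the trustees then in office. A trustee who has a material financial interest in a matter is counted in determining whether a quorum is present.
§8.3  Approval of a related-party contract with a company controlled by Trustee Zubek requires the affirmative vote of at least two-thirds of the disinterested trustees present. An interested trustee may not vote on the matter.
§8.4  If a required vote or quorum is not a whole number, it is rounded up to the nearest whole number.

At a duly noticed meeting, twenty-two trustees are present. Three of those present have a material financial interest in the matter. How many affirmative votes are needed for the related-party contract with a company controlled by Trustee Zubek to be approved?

The related-party contract with a company controlled by Trustee Zubek requires two-thirds of the disinterested trustees present (22 − 3 = 19).
2/3 of 19 = 12.67, rounded up to 13.

13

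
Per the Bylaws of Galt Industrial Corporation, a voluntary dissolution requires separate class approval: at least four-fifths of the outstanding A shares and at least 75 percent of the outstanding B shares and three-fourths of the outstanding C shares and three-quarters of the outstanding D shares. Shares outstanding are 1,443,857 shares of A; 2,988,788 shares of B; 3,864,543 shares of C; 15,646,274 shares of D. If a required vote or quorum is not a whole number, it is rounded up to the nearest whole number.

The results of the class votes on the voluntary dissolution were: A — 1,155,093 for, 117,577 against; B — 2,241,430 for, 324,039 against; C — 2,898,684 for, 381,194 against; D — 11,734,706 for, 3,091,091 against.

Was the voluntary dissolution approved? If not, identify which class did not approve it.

A: 4/5 of 1443857 = 1155085.60, rounded up to 1155086; 1,155,086 required, 1,155,093 in favor — approved.
B: 3/4 of 2988788 = 2241591; 2,241,591 required, 2,241,430 in favor — not approved.
C: 3/4 of 3864543 = 2898407.25, rounded up to 2898408; 2,898,408 required, 2,898,684 in favor — approved.
D: 3/4 of 15646274 = 11734705.50, rounded up to 11734706; 11,734,706 required, 11,734,706 in favor — approved.

Not approved — the B shares did not give the required vote.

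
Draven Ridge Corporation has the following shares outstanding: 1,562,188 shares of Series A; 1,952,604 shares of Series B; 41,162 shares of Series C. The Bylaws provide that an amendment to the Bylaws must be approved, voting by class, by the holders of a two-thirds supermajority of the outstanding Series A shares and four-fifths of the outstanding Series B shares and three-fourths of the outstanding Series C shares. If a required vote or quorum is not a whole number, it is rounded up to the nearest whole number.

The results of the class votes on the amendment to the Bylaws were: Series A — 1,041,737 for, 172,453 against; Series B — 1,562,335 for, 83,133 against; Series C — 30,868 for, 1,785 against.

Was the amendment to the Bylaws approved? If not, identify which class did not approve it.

Series A: 2/3 of 1562188 = 1041458.67, rounded up to 1041459; 1,041,459 required, 1,041,737 in favor — approved.
Series B: 4/5 of 1952604 = 1562083.20, rounded up to 1562084; 1,562,084 required, 1,562,335 in favor — approved.
Series C: 3/4 of 41162 = 30871.50, rounded up to 30872; 30,872 required, 30,868 in favor — not approved.

Not approved — the Series C shares did not give the required vote.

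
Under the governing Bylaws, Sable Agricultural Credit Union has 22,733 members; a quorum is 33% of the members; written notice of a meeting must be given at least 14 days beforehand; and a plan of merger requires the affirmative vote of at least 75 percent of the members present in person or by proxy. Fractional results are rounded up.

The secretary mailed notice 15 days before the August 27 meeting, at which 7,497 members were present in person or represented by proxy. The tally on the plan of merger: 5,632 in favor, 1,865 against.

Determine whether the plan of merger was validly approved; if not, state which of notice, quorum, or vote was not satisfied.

Notice: 15 days given; 14 required. Satisfied.
Quorum: 33% of 22,733 = 7,501.89, rounded up to 7,502; 7,497 present. Not satisfied.
Vote: requires three-fourths of those present (7,497); 3/4 of 7497 = 5622.75, rounded up to 5623, so 5,623 needed; 5,632 in favor. Satisfied.

Invalid — quorum requirement not satisfied.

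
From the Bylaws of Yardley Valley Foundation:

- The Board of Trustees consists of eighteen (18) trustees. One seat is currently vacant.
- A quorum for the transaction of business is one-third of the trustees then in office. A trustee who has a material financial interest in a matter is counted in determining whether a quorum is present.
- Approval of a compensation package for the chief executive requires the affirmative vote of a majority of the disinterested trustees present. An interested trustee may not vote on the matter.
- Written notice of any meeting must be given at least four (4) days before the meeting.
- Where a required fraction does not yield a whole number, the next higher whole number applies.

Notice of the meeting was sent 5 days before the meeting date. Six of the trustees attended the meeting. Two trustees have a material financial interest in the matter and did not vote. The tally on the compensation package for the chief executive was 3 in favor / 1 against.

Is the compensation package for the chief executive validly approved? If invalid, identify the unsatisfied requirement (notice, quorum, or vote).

Valid — all requirements satisfied.

Notice: 5 days given; 4 required (5 ≥ 4). Satisfied.
Quorum: 6 present (interested trustees count toward quorum); quorum is 6. Satisfied.
Vote: the compensation package for the chief executive requires a majority of the disinterested trustees present (6 − 2 = 4). A majority of 4 is 3, so 3 affirmative votes are needed; 3 voted in favor. Satisfied.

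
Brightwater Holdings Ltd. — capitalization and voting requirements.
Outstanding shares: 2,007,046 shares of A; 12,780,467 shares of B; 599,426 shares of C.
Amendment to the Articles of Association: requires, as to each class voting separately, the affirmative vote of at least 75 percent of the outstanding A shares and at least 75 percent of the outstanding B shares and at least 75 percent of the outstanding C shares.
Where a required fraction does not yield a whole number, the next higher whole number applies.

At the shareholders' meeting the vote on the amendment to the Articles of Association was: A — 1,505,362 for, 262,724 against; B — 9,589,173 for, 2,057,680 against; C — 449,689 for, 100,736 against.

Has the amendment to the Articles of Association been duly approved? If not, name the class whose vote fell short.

A: 3/4 of 2007046 = 1505284.50, rounded up to 1505285; 1,505,285 required, 1,505,362 in favor — approved.
B: 3/4 of 12780467 = 9585350.25, rounded up to 9585351; 9,585,351 required, 9,589,173 in favor — approved.
C: 3/4 of 599426 = 449569.50, rounded up to 449570; 449,570 required, 449,689 in favor — approved.

Approved — every class gave the required vote.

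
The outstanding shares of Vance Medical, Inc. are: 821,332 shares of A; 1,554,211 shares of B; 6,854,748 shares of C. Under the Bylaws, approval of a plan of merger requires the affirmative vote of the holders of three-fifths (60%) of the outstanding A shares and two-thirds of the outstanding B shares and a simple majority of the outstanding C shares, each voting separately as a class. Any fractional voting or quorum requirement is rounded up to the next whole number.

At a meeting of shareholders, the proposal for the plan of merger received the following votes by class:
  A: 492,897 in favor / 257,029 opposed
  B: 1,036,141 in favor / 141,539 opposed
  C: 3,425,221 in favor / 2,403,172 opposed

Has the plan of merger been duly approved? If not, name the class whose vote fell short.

Not approved — the C shares did not give the required vote.

A: 3/5 of 821332 = 492799.20, rounded up to 492800; 492,800 required, 492,897 in favor — approved.
B: 2/3 of 1554211 = 1036140.67, rounded up to 1036141; 1,036,141 required, 1,036,141 in favor — approved.
C: a majority of 6854748 is 3427375; 3,427,375 required, 3,425,221 in favor — not approved.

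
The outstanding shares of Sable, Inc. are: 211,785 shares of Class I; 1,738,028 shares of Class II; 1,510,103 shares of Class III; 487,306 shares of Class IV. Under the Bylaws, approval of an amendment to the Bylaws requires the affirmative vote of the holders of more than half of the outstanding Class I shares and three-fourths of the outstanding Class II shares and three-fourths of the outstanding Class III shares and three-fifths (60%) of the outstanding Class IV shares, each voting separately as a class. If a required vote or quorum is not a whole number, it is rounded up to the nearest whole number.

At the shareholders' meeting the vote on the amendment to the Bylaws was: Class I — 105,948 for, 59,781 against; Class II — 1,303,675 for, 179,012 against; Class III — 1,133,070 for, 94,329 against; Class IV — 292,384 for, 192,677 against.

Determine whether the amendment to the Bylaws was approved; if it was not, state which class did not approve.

Approved — every class gave the required vote.

Class I: a majority of 211785 is 105893; 105,893 required, 105,948 in favor — approved.
Class II: 3/4 of 1738028 = 1303521; 1,303,521 required, 1,303,675 in favor — approved.
Class III: 3/4 of 1510103 = 1132577.25, rounded up to 1132578; 1,132,578 required, 1,133,070 in favor — approved.
Class IV: 3/5 of 487306 = 292383.60, rounded up to 292384; 292,384 required, 292,384 in favor — approved.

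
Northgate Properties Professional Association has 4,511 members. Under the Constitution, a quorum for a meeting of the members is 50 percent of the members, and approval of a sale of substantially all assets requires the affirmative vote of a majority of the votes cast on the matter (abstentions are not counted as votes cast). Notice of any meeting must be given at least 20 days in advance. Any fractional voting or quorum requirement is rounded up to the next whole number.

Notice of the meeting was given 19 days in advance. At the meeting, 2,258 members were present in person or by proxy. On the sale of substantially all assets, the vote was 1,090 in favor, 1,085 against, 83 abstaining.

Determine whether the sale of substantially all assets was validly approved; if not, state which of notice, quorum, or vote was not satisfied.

Invalid — notice requirement not satisfied.

Notice: 19 days given; 20 required. Not satisfied.
Quorum: 50% of 4,511 = 2,255.50, rounded up to 2,256; 2,258 present. Satisfied.
Vote: requires a majority of the votes cast (2,258 − 83 abstaining = 2,175); a majority of 2175 is 1088, so 1,088 needed; 1,090 in favor. Satisfied.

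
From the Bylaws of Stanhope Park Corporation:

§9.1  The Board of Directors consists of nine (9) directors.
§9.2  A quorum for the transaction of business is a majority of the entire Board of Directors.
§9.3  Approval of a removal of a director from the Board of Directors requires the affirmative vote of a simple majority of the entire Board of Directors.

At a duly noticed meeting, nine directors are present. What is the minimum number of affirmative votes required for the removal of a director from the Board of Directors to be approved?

5

The removal of a director from the Board of Directors requires a majority of the entire Board of Directors (9).
A majority of 9 is 5.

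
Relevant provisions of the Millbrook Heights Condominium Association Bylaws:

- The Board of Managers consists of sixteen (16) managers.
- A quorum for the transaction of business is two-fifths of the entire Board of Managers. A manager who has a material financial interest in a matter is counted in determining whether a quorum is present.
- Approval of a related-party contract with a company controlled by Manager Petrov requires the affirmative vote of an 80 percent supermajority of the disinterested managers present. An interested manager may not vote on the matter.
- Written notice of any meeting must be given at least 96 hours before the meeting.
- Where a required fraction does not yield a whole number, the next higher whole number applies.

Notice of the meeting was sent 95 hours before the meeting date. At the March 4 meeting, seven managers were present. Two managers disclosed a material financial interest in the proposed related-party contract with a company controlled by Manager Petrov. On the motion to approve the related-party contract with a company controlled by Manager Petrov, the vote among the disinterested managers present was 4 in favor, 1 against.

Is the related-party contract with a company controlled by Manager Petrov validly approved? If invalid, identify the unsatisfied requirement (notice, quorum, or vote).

Notice: 95 hours given; 96 required (95 < 96). Not satisfied.
Quorum: 7 present (interested managers count toward quorum); quorum is 7. Satisfied.
Vote: the related-party contract with a company controlled by Manager Petrov requires four-fifths of the disinterested managers present (7 − 2 = 5). 4/5 of 5 = 4, so 4 affirmative votes are needed; 4 voted in favor. Satisfied.

Invalid — notice requirement not satisfied.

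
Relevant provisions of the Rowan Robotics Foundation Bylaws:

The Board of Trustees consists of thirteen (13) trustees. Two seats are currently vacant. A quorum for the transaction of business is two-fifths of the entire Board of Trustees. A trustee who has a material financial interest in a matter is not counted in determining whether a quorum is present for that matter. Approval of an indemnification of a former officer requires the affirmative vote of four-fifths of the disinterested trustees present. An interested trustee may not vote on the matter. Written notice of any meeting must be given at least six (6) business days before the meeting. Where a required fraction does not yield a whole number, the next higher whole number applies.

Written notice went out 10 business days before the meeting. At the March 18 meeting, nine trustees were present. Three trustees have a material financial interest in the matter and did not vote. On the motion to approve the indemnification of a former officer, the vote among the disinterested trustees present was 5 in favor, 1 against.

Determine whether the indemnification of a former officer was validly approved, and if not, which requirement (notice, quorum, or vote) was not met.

Notice: 10 business days given; 6 required (10 ≥ 6). Satisfied.
Quorum: 9 present, but the 3 interested trustees do not count, leaving 6. Quorum is 6. Satisfied.
Vote: the indemnification of a former officer requires four-fifths of the disinterested trustees present (9 − 3 = 6). 4/5 of 6 = 4.80, rounded up to 5, so 5 affirmative votes are needed; 5 voted in favor. Satisfied.

Valid — all requirements satisfied.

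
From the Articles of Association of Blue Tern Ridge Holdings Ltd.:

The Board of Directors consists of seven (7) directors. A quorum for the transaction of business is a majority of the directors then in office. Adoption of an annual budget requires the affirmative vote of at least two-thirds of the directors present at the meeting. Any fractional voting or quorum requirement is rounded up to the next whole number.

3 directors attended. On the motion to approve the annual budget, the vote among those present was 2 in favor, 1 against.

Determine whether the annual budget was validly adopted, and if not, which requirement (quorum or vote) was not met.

Invalid — quorum requirement not satisfied.

Quorum: 3 present; quorum is 4. Not satisfied.
Vote: the annual budget requires two-thirds of the directors present (3). 2/3 of 3 = 2, so 2 affirmative votes are needed; 2 voted in favor. Satisfied. (Moot — without a quorum no business can be validly transacted.)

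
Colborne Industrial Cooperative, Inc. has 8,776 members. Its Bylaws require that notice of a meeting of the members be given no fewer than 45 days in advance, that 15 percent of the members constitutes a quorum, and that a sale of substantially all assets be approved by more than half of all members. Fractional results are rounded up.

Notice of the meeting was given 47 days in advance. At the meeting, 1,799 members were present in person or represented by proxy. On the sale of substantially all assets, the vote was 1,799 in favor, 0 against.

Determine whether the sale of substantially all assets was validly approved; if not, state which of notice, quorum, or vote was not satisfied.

Notice: 47 days given; 45 required. Satisfied.
Quorum: 15% of 8,776 = 1,316.40, rounded up to 1,317; 1,799 present. Satisfied.
Vote: requires a majority of all members (8,776); a majority of 8776 is 4389, so 4,389 needed; 1,799 in favor. Not satisfied.

Invalid — vote requirement not satisfied.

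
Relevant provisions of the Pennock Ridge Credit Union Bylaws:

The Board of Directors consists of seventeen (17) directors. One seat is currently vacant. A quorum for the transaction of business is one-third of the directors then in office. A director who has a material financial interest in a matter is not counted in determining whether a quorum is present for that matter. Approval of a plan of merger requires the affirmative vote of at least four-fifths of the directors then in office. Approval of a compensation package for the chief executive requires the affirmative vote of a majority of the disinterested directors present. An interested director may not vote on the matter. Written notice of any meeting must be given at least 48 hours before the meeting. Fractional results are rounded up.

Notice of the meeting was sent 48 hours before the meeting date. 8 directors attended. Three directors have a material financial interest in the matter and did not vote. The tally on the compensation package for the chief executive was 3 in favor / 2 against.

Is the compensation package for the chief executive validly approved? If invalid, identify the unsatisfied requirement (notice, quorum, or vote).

Invalid — quorum requirement not satisfied.

Notice: 48 hours given; 48 required (48 ≥ 48). Satisfied.
Quorum: 8 present, but the 3 interested directors do not count, leaving 5. Quorum is 6. Not satisfied.
Vote: the compensation package for the chief executive requires a majority of the disinterested directors present (8 − 3 = 5). A majority of 5 is 3, so 3 affirmative votes are needed; 3 voted in favor. Satisfied. (Moot — without a quorum no business can be validly transacted.)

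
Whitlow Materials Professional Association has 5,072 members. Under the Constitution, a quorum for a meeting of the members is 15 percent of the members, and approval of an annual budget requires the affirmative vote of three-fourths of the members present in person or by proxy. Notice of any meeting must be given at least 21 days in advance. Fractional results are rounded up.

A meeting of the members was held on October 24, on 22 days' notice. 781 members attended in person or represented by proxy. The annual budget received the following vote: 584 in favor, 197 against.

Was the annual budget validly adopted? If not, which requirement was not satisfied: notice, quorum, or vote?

Notice: 22 days given; 21 required. Satisfied.
Quorum: 15% of 5,072 = 760.80, rounded up to 761; 781 present. Satisfied.
Vote: requires three-fourths of those present (781); 3/4 of 781 = 585.75, rounded up to 586, so 586 needed; 584 in favor. Not satisfied.

Invalid — vote requirement not satisfied.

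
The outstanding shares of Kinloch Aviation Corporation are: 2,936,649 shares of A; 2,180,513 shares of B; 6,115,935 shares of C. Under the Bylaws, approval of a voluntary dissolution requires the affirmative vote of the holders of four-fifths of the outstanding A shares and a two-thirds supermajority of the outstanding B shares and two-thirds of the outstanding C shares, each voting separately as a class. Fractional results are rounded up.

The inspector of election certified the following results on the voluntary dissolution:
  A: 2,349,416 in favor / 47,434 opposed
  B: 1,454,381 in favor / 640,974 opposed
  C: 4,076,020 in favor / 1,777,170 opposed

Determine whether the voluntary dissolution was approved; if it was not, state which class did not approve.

A: 4/5 of 2936649 = 2349319.20, rounded up to 2349320; 2,349,320 required, 2,349,416 in favor — approved.
B: 2/3 of 2180513 = 1453675.33, rounded up to 1453676; 1,453,676 required, 1,454,381 in favor — approved.
C: 2/3 of 6115935 = 4077290; 4,077,290 required, 4,076,020 in favor — not approved.

Not approved — the C shares did not give the required vote.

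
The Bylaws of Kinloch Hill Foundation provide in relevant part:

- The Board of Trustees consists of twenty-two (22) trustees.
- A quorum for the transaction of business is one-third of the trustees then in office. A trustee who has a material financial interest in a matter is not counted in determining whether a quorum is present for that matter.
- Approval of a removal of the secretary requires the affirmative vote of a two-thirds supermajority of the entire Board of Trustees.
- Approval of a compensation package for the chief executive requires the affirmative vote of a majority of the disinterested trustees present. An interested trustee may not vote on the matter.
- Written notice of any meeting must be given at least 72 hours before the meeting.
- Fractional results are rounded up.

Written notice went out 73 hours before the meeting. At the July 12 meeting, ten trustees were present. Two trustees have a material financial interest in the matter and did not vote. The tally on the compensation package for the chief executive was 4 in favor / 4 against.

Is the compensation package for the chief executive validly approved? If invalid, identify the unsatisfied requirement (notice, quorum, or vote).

Notice: 73 hours given; 72 required (73 ≥ 72). Satisfied.
Quorum: 10 present, but the 2 interested trustees do not count, leaving 8. Quorum is 8. Satisfied.
Vote: the compensation package for the chief executive requires a majority of the disinterested trustees present (10 − 2 = 8). A majority of 8 is 5, so 5 affirmative votes are needed; 4 voted in favor. Not satisfied.

Invalid — vote requirement not satisfied.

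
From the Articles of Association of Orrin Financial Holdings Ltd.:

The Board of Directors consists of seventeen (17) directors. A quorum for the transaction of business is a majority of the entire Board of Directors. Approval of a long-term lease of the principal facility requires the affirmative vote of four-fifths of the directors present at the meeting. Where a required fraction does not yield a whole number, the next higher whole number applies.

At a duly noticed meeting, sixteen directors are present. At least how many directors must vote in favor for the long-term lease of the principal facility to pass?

13

The long-term lease of the principal facility requires four-fifths of the directors present (16).
4/5 of 16 = 12.80, rounded up to 13.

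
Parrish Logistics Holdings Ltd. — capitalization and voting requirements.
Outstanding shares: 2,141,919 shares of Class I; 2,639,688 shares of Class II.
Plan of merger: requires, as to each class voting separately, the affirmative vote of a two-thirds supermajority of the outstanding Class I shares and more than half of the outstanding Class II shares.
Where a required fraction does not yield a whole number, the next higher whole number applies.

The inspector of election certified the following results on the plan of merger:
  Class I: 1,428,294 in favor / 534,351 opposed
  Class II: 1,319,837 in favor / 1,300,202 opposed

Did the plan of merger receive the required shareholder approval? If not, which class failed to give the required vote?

Class I: 2/3 of 2141919 = 1427946; 1,427,946 required, 1,428,294 in favor — approved.
Class II: a majority of 2639688 is 1319845; 1,319,845 required, 1,319,837 in favor — not approved.

Not approved — the Class II shares did not give the required vote.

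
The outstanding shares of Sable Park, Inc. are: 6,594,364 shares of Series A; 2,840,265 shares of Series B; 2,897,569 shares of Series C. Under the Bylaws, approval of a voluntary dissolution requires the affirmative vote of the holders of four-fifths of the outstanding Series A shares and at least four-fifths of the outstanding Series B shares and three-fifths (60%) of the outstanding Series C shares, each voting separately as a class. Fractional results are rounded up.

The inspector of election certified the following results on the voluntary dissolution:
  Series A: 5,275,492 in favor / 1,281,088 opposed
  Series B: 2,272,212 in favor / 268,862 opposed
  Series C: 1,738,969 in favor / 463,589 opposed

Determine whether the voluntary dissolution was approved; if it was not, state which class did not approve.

Approved — every class gave the required vote.

Series A: 4/5 of 6594364 = 5275491.20, rounded up to 5275492; 5,275,492 required, 5,275,492 in favor — approved.
Series B: 4/5 of 2840265 = 2272212; 2,272,212 required, 2,272,212 in favor — approved.
Series C: 3/5 of 2897569 = 1738541.40, rounded up to 1738542; 1,738,542 required, 1,738,969 in favor — approved.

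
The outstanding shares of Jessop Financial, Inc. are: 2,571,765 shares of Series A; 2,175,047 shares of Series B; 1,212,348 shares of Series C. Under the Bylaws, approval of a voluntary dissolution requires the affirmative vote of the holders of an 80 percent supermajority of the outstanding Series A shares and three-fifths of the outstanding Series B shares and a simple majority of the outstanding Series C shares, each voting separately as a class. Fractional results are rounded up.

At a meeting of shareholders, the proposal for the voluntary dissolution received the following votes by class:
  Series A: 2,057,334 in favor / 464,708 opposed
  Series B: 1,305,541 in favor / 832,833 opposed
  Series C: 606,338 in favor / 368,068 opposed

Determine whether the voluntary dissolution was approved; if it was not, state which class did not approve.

Not approved — the Series A shares did not give the required vote.

Series A: 4/5 of 2571765 = 2057412; 2,057,412 required, 2,057,334 in favor — not approved.
Series B: 3/5 of 2175047 = 1305028.20, rounded up to 1305029; 1,305,029 required, 1,305,541 in favor — approved.
Series C: a majority of 1212348 is 606175; 606,175 required, 606,338 in favor — approved.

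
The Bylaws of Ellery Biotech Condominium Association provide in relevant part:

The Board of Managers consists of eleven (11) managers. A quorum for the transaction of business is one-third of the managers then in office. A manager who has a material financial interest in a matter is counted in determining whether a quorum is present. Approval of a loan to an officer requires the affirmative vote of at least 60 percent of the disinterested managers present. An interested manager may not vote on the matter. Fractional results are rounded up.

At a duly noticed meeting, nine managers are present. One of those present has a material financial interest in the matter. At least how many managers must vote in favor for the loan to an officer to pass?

The loan to an officer requires three-fifths of the disinterested managers present (9 − 1 = 8).
3/5 of 8 = 4.80, rounded up to 5.

5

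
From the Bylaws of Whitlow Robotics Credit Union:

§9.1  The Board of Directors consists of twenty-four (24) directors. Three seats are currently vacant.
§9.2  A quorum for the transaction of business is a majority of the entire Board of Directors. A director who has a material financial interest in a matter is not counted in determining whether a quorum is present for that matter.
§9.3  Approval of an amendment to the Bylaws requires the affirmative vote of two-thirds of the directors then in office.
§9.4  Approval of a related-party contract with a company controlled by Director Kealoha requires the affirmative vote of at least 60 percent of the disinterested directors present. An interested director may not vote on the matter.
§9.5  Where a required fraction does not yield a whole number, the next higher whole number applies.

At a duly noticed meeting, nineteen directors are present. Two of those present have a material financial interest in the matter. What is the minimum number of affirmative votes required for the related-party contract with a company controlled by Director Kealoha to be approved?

11

The related-party contract with a company controlled by Director Kealoha requires three-fifths of the disinterested directors present (19 − 2 = 17).
3/5 of 17 = 10.20, rounded up to 11.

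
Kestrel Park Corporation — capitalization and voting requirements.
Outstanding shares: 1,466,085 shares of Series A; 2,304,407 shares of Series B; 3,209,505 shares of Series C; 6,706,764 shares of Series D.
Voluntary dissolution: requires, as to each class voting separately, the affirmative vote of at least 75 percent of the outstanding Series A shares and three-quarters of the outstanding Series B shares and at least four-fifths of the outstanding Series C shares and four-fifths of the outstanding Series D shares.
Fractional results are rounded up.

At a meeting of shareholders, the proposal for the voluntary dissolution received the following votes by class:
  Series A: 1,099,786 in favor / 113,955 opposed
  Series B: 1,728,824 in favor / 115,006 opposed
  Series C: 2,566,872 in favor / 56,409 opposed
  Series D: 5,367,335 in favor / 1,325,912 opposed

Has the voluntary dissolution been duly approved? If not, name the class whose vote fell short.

Series A: 3/4 of 1466085 = 1099563.75, rounded up to 1099564; 1,099,564 required, 1,099,786 in favor — approved.
Series B: 3/4 of 2304407 = 1728305.25, rounded up to 1728306; 1,728,306 required, 1,728,824 in favor — approved.
Series C: 4/5 of 3209505 = 2567604; 2,567,604 required, 2,566,872 in favor — not approved.
Series D: 4/5 of 6706764 = 5365411.20, rounded up to 5365412; 5,365,412 required, 5,367,335 in favor — approved.

Not approved — the Series C shares did not give the required vote.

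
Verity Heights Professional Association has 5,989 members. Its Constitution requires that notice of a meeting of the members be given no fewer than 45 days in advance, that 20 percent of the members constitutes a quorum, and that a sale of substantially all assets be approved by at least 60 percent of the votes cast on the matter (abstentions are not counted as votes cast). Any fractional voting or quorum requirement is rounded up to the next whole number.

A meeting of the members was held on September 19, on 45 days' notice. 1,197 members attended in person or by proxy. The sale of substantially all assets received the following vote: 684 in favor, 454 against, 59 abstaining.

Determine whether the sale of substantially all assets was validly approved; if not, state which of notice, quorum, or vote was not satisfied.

Invalid — quorum requirement not satisfied.

Notice: 45 days given; 45 required. Satisfied.
Quorum: 20% of 5,989 = 1,197.80, rounded up to 1,198; 1,197 present. Not satisfied.
Vote: requires three-fifths of the votes cast (1,197 − 59 abstaining = 1,138); 3/5 of 1138 = 682.80, rounded up to 683, so 683 needed; 684 in favor. Satisfied.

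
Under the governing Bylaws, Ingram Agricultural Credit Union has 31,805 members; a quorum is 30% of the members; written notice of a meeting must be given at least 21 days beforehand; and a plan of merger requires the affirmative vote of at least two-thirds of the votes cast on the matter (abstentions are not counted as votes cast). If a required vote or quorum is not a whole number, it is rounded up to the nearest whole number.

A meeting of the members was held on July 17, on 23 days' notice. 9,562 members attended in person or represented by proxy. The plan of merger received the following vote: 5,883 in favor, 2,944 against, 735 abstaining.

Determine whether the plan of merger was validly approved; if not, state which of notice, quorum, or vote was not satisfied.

Invalid — vote requirement not satisfied.

Notice: 23 days given; 21 required. Satisfied.
Quorum: 30% of 31,805 = 9,541.50, rounded up to 9,542; 9,562 present. Satisfied.
Vote: requires two-thirds of the votes cast (9,562 − 735 abstaining = 8,827); 2/3 of 8827 = 5884.67, rounded up to 5885, so 5,885 needed; 5,883 in favor. Not satisfied.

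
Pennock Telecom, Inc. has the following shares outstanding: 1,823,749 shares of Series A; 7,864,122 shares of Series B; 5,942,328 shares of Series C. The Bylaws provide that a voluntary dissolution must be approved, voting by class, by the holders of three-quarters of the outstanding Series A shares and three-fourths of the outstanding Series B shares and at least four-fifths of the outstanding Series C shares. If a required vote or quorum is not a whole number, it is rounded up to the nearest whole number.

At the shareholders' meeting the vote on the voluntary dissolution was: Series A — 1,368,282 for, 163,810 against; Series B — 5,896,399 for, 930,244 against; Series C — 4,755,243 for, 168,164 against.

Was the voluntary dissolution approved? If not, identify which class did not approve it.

Not approved — the Series B shares did not give the required vote.

Series A: 3/4 of 1823749 = 1367811.75, rounded up to 1367812; 1,367,812 required, 1,368,282 in favor — approved.
Series B: 3/4 of 7864122 = 5898091.50, rounded up to 5898092; 5,898,092 required, 5,896,399 in favor — not approved.
Series C: 4/5 of 5942328 = 4753862.40, rounded up to 4753863; 4,753,863 required, 4,755,243 in favor — approved.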